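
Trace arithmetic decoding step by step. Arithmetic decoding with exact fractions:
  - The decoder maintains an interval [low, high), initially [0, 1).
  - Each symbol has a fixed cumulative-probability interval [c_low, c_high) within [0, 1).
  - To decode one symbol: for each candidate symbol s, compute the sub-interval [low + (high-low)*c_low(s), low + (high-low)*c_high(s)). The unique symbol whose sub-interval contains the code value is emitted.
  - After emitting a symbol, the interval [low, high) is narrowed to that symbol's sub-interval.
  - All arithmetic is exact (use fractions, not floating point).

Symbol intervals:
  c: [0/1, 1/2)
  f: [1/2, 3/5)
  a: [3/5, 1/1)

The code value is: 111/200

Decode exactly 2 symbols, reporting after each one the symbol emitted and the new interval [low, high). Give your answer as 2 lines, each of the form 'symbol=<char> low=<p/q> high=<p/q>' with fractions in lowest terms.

Step 1: interval [0/1, 1/1), width = 1/1 - 0/1 = 1/1
  'c': [0/1 + 1/1*0/1, 0/1 + 1/1*1/2) = [0/1, 1/2)
  'f': [0/1 + 1/1*1/2, 0/1 + 1/1*3/5) = [1/2, 3/5) <- contains code 111/200
  'a': [0/1 + 1/1*3/5, 0/1 + 1/1*1/1) = [3/5, 1/1)
  emit 'f', narrow to [1/2, 3/5)
Step 2: interval [1/2, 3/5), width = 3/5 - 1/2 = 1/10
  'c': [1/2 + 1/10*0/1, 1/2 + 1/10*1/2) = [1/2, 11/20)
  'f': [1/2 + 1/10*1/2, 1/2 + 1/10*3/5) = [11/20, 14/25) <- contains code 111/200
  'a': [1/2 + 1/10*3/5, 1/2 + 1/10*1/1) = [14/25, 3/5)
  emit 'f', narrow to [11/20, 14/25)

Answer: symbol=f low=1/2 high=3/5
symbol=f low=11/20 high=14/25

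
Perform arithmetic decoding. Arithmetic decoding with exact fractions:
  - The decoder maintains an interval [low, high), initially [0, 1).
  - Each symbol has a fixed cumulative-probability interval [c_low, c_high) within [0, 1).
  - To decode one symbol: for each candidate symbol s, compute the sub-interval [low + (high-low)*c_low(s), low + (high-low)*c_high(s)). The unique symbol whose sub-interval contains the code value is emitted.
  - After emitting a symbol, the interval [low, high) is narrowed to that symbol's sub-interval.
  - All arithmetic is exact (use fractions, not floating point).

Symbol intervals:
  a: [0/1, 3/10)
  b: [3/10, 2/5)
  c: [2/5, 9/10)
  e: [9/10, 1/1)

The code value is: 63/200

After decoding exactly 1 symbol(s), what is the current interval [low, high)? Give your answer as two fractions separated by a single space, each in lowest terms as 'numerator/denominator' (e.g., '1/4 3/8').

Step 1: interval [0/1, 1/1), width = 1/1 - 0/1 = 1/1
  'a': [0/1 + 1/1*0/1, 0/1 + 1/1*3/10) = [0/1, 3/10)
  'b': [0/1 + 1/1*3/10, 0/1 + 1/1*2/5) = [3/10, 2/5) <- contains code 63/200
  'c': [0/1 + 1/1*2/5, 0/1 + 1/1*9/10) = [2/5, 9/10)
  'e': [0/1 + 1/1*9/10, 0/1 + 1/1*1/1) = [9/10, 1/1)
  emit 'b', narrow to [3/10, 2/5)

Answer: 3/10 2/5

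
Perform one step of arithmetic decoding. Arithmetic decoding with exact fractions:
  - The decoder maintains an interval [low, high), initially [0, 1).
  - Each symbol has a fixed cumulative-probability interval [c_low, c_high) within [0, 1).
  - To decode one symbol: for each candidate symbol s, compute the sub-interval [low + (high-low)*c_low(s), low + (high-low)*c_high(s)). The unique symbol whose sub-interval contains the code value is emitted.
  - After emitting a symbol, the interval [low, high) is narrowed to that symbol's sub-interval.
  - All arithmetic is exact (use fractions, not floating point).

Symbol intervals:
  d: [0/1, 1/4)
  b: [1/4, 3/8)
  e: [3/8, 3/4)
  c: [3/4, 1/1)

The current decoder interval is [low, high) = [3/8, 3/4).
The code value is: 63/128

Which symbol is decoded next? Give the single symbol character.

Answer: b

Derivation:
Interval width = high − low = 3/4 − 3/8 = 3/8
Scaled code = (code − low) / width = (63/128 − 3/8) / 3/8 = 5/16
  d: [0/1, 1/4) 
  b: [1/4, 3/8) ← scaled code falls here ✓
  e: [3/8, 3/4) 
  c: [3/4, 1/1) 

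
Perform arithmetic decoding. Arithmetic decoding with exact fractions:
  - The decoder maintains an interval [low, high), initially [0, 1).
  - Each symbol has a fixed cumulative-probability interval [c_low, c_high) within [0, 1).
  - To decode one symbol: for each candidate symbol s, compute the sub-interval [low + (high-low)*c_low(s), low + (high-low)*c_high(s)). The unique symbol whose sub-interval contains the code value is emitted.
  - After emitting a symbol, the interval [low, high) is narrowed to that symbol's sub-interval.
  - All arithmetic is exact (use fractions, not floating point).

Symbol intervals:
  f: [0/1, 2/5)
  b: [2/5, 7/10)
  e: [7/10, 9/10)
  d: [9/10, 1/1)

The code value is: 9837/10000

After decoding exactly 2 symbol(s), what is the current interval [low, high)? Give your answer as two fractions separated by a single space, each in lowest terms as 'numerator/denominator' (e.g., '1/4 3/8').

Answer: 97/100 99/100

Derivation:
Step 1: interval [0/1, 1/1), width = 1/1 - 0/1 = 1/1
  'f': [0/1 + 1/1*0/1, 0/1 + 1/1*2/5) = [0/1, 2/5)
  'b': [0/1 + 1/1*2/5, 0/1 + 1/1*7/10) = [2/5, 7/10)
  'e': [0/1 + 1/1*7/10, 0/1 + 1/1*9/10) = [7/10, 9/10)
  'd': [0/1 + 1/1*9/10, 0/1 + 1/1*1/1) = [9/10, 1/1) <- contains code 9837/10000
  emit 'd', narrow to [9/10, 1/1)
Step 2: interval [9/10, 1/1), width = 1/1 - 9/10 = 1/10
  'f': [9/10 + 1/10*0/1, 9/10 + 1/10*2/5) = [9/10, 47/50)
  'b': [9/10 + 1/10*2/5, 9/10 + 1/10*7/10) = [47/50, 97/100)
  'e': [9/10 + 1/10*7/10, 9/10 + 1/10*9/10) = [97/100, 99/100) <- contains code 9837/10000
  'd': [9/10 + 1/10*9/10, 9/10 + 1/10*1/1) = [99/100, 1/1)
  emit 'e', narrow to [97/100, 99/100)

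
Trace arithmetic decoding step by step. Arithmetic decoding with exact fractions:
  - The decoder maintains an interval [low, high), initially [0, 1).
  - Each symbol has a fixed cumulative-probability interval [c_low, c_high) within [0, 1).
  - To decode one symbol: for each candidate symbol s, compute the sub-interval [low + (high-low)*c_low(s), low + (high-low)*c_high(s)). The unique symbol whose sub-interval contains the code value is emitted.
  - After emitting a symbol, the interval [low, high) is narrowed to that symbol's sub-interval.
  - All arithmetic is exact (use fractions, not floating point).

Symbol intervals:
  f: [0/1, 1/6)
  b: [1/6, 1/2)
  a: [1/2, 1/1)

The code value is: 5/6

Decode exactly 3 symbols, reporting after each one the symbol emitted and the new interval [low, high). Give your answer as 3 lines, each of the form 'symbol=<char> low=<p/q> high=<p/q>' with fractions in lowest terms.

Step 1: interval [0/1, 1/1), width = 1/1 - 0/1 = 1/1
  'f': [0/1 + 1/1*0/1, 0/1 + 1/1*1/6) = [0/1, 1/6)
  'b': [0/1 + 1/1*1/6, 0/1 + 1/1*1/2) = [1/6, 1/2)
  'a': [0/1 + 1/1*1/2, 0/1 + 1/1*1/1) = [1/2, 1/1) <- contains code 5/6
  emit 'a', narrow to [1/2, 1/1)
Step 2: interval [1/2, 1/1), width = 1/1 - 1/2 = 1/2
  'f': [1/2 + 1/2*0/1, 1/2 + 1/2*1/6) = [1/2, 7/12)
  'b': [1/2 + 1/2*1/6, 1/2 + 1/2*1/2) = [7/12, 3/4)
  'a': [1/2 + 1/2*1/2, 1/2 + 1/2*1/1) = [3/4, 1/1) <- contains code 5/6
  emit 'a', narrow to [3/4, 1/1)
Step 3: interval [3/4, 1/1), width = 1/1 - 3/4 = 1/4
  'f': [3/4 + 1/4*0/1, 3/4 + 1/4*1/6) = [3/4, 19/24)
  'b': [3/4 + 1/4*1/6, 3/4 + 1/4*1/2) = [19/24, 7/8) <- contains code 5/6
  'a': [3/4 + 1/4*1/2, 3/4 + 1/4*1/1) = [7/8, 1/1)
  emit 'b', narrow to [19/24, 7/8)

Answer: symbol=a low=1/2 high=1/1
symbol=a low=3/4 high=1/1
symbol=b low=19/24 high=7/8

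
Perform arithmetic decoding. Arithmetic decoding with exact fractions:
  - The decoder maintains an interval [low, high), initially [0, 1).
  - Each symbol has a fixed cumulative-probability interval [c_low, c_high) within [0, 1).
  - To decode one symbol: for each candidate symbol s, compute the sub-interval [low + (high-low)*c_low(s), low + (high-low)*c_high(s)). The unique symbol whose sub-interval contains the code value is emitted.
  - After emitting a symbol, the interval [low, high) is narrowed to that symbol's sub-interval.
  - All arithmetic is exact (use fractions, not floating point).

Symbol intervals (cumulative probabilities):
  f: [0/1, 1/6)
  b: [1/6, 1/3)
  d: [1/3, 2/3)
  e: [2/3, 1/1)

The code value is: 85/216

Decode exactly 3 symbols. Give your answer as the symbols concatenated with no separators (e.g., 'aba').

Answer: dbf

Derivation:
Step 1: interval [0/1, 1/1), width = 1/1 - 0/1 = 1/1
  'f': [0/1 + 1/1*0/1, 0/1 + 1/1*1/6) = [0/1, 1/6)
  'b': [0/1 + 1/1*1/6, 0/1 + 1/1*1/3) = [1/6, 1/3)
  'd': [0/1 + 1/1*1/3, 0/1 + 1/1*2/3) = [1/3, 2/3) <- contains code 85/216
  'e': [0/1 + 1/1*2/3, 0/1 + 1/1*1/1) = [2/3, 1/1)
  emit 'd', narrow to [1/3, 2/3)
Step 2: interval [1/3, 2/3), width = 2/3 - 1/3 = 1/3
  'f': [1/3 + 1/3*0/1, 1/3 + 1/3*1/6) = [1/3, 7/18)
  'b': [1/3 + 1/3*1/6, 1/3 + 1/3*1/3) = [7/18, 4/9) <- contains code 85/216
  'd': [1/3 + 1/3*1/3, 1/3 + 1/3*2/3) = [4/9, 5/9)
  'e': [1/3 + 1/3*2/3, 1/3 + 1/3*1/1) = [5/9, 2/3)
  emit 'b', narrow to [7/18, 4/9)
Step 3: interval [7/18, 4/9), width = 4/9 - 7/18 = 1/18
  'f': [7/18 + 1/18*0/1, 7/18 + 1/18*1/6) = [7/18, 43/108) <- contains code 85/216
  'b': [7/18 + 1/18*1/6, 7/18 + 1/18*1/3) = [43/108, 11/27)
  'd': [7/18 + 1/18*1/3, 7/18 + 1/18*2/3) = [11/27, 23/54)
  'e': [7/18 + 1/18*2/3, 7/18 + 1/18*1/1) = [23/54, 4/9)
  emit 'f', narrow to [7/18, 43/108)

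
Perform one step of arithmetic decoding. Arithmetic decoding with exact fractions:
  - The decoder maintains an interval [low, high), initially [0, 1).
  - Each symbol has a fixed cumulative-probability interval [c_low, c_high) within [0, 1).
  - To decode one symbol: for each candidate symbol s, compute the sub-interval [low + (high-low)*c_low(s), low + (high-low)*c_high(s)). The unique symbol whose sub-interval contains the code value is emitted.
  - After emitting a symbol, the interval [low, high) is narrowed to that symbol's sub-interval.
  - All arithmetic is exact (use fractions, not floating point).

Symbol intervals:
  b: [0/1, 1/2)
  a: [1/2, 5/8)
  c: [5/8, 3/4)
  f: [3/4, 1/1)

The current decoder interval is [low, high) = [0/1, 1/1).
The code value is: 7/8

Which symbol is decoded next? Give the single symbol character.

Answer: f

Derivation:
Interval width = high − low = 1/1 − 0/1 = 1/1
Scaled code = (code − low) / width = (7/8 − 0/1) / 1/1 = 7/8
  b: [0/1, 1/2) 
  a: [1/2, 5/8) 
  c: [5/8, 3/4) 
  f: [3/4, 1/1) ← scaled code falls here ✓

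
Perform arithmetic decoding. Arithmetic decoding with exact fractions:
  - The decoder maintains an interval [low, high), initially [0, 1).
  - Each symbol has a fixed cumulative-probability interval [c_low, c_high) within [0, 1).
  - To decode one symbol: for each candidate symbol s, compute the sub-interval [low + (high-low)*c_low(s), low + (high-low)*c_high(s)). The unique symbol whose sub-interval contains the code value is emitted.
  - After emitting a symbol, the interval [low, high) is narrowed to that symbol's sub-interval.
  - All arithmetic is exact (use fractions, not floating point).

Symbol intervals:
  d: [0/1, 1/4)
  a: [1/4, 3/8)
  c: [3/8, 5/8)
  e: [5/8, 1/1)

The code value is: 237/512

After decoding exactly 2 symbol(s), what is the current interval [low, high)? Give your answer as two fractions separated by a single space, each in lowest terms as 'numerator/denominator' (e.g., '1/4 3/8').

Step 1: interval [0/1, 1/1), width = 1/1 - 0/1 = 1/1
  'd': [0/1 + 1/1*0/1, 0/1 + 1/1*1/4) = [0/1, 1/4)
  'a': [0/1 + 1/1*1/4, 0/1 + 1/1*3/8) = [1/4, 3/8)
  'c': [0/1 + 1/1*3/8, 0/1 + 1/1*5/8) = [3/8, 5/8) <- contains code 237/512
  'e': [0/1 + 1/1*5/8, 0/1 + 1/1*1/1) = [5/8, 1/1)
  emit 'c', narrow to [3/8, 5/8)
Step 2: interval [3/8, 5/8), width = 5/8 - 3/8 = 1/4
  'd': [3/8 + 1/4*0/1, 3/8 + 1/4*1/4) = [3/8, 7/16)
  'a': [3/8 + 1/4*1/4, 3/8 + 1/4*3/8) = [7/16, 15/32) <- contains code 237/512
  'c': [3/8 + 1/4*3/8, 3/8 + 1/4*5/8) = [15/32, 17/32)
  'e': [3/8 + 1/4*5/8, 3/8 + 1/4*1/1) = [17/32, 5/8)
  emit 'a', narrow to [7/16, 15/32)

Answer: 7/16 15/32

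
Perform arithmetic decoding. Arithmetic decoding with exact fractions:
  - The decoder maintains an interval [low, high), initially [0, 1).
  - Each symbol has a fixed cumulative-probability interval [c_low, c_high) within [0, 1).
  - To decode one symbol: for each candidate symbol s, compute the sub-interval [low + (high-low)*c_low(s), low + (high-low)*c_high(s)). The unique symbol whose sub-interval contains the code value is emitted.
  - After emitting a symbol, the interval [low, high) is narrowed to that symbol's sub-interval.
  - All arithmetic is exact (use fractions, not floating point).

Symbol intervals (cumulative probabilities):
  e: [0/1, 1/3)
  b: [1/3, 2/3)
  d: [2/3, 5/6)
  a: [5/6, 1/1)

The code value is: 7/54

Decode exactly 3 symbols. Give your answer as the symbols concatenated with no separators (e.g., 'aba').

Answer: ebe

Derivation:
Step 1: interval [0/1, 1/1), width = 1/1 - 0/1 = 1/1
  'e': [0/1 + 1/1*0/1, 0/1 + 1/1*1/3) = [0/1, 1/3) <- contains code 7/54
  'b': [0/1 + 1/1*1/3, 0/1 + 1/1*2/3) = [1/3, 2/3)
  'd': [0/1 + 1/1*2/3, 0/1 + 1/1*5/6) = [2/3, 5/6)
  'a': [0/1 + 1/1*5/6, 0/1 + 1/1*1/1) = [5/6, 1/1)
  emit 'e', narrow to [0/1, 1/3)
Step 2: interval [0/1, 1/3), width = 1/3 - 0/1 = 1/3
  'e': [0/1 + 1/3*0/1, 0/1 + 1/3*1/3) = [0/1, 1/9)
  'b': [0/1 + 1/3*1/3, 0/1 + 1/3*2/3) = [1/9, 2/9) <- contains code 7/54
  'd': [0/1 + 1/3*2/3, 0/1 + 1/3*5/6) = [2/9, 5/18)
  'a': [0/1 + 1/3*5/6, 0/1 + 1/3*1/1) = [5/18, 1/3)
  emit 'b', narrow to [1/9, 2/9)
Step 3: interval [1/9, 2/9), width = 2/9 - 1/9 = 1/9
  'e': [1/9 + 1/9*0/1, 1/9 + 1/9*1/3) = [1/9, 4/27) <- contains code 7/54
  'b': [1/9 + 1/9*1/3, 1/9 + 1/9*2/3) = [4/27, 5/27)
  'd': [1/9 + 1/9*2/3, 1/9 + 1/9*5/6) = [5/27, 11/54)
  'a': [1/9 + 1/9*5/6, 1/9 + 1/9*1/1) = [11/54, 2/9)
  emit 'e', narrow to [1/9, 4/27)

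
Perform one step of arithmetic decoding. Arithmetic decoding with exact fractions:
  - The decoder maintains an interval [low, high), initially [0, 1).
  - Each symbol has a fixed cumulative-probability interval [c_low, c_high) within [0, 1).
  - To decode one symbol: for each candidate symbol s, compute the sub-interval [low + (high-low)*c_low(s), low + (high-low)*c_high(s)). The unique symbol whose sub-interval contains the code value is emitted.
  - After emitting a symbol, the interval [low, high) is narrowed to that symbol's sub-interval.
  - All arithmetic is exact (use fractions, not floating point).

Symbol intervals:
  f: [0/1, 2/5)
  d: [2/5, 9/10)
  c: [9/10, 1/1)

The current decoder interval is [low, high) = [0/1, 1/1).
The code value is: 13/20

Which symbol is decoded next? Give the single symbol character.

Answer: d

Derivation:
Interval width = high − low = 1/1 − 0/1 = 1/1
Scaled code = (code − low) / width = (13/20 − 0/1) / 1/1 = 13/20
  f: [0/1, 2/5) 
  d: [2/5, 9/10) ← scaled code falls here ✓
  c: [9/10, 1/1) 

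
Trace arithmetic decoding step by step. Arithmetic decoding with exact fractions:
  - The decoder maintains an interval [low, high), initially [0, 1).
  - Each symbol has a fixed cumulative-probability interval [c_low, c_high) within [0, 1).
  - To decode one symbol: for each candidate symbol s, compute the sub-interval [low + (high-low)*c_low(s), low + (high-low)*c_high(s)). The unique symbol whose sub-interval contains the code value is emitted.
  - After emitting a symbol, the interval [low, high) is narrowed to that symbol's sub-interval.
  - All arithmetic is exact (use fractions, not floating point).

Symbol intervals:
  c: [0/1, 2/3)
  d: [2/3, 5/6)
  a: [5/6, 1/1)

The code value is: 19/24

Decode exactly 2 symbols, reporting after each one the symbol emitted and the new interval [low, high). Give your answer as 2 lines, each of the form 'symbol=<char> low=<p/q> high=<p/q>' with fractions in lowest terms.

Answer: symbol=d low=2/3 high=5/6
symbol=d low=7/9 high=29/36

Derivation:
Step 1: interval [0/1, 1/1), width = 1/1 - 0/1 = 1/1
  'c': [0/1 + 1/1*0/1, 0/1 + 1/1*2/3) = [0/1, 2/3)
  'd': [0/1 + 1/1*2/3, 0/1 + 1/1*5/6) = [2/3, 5/6) <- contains code 19/24
  'a': [0/1 + 1/1*5/6, 0/1 + 1/1*1/1) = [5/6, 1/1)
  emit 'd', narrow to [2/3, 5/6)
Step 2: interval [2/3, 5/6), width = 5/6 - 2/3 = 1/6
  'c': [2/3 + 1/6*0/1, 2/3 + 1/6*2/3) = [2/3, 7/9)
  'd': [2/3 + 1/6*2/3, 2/3 + 1/6*5/6) = [7/9, 29/36) <- contains code 19/24
  'a': [2/3 + 1/6*5/6, 2/3 + 1/6*1/1) = [29/36, 5/6)
  emit 'd', narrow to [7/9, 29/36)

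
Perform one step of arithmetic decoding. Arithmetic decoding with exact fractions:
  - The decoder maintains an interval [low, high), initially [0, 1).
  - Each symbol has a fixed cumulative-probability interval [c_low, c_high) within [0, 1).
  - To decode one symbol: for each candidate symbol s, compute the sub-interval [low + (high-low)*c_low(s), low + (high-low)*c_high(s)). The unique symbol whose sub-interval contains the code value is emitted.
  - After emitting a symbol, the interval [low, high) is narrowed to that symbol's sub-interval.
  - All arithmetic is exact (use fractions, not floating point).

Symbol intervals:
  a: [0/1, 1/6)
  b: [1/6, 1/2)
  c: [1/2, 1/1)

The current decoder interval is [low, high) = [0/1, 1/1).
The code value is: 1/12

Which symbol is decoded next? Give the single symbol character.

Answer: a

Derivation:
Interval width = high − low = 1/1 − 0/1 = 1/1
Scaled code = (code − low) / width = (1/12 − 0/1) / 1/1 = 1/12
  a: [0/1, 1/6) ← scaled code falls here ✓
  b: [1/6, 1/2) 
  c: [1/2, 1/1) 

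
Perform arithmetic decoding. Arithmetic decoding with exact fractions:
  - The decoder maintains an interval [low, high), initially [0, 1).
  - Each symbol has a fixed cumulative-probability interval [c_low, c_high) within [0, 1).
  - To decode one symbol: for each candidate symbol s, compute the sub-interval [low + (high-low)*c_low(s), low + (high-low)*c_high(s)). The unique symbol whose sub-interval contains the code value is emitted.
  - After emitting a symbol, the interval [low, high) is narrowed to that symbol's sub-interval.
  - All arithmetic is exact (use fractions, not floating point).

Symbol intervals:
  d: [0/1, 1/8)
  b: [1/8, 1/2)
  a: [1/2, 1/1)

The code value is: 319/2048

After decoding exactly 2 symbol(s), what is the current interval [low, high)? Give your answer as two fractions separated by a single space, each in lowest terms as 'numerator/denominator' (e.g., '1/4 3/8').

Answer: 1/8 11/64

Derivation:
Step 1: interval [0/1, 1/1), width = 1/1 - 0/1 = 1/1
  'd': [0/1 + 1/1*0/1, 0/1 + 1/1*1/8) = [0/1, 1/8)
  'b': [0/1 + 1/1*1/8, 0/1 + 1/1*1/2) = [1/8, 1/2) <- contains code 319/2048
  'a': [0/1 + 1/1*1/2, 0/1 + 1/1*1/1) = [1/2, 1/1)
  emit 'b', narrow to [1/8, 1/2)
Step 2: interval [1/8, 1/2), width = 1/2 - 1/8 = 3/8
  'd': [1/8 + 3/8*0/1, 1/8 + 3/8*1/8) = [1/8, 11/64) <- contains code 319/2048
  'b': [1/8 + 3/8*1/8, 1/8 + 3/8*1/2) = [11/64, 5/16)
  'a': [1/8 + 3/8*1/2, 1/8 + 3/8*1/1) = [5/16, 1/2)
  emit 'd', narrow to [1/8, 11/64)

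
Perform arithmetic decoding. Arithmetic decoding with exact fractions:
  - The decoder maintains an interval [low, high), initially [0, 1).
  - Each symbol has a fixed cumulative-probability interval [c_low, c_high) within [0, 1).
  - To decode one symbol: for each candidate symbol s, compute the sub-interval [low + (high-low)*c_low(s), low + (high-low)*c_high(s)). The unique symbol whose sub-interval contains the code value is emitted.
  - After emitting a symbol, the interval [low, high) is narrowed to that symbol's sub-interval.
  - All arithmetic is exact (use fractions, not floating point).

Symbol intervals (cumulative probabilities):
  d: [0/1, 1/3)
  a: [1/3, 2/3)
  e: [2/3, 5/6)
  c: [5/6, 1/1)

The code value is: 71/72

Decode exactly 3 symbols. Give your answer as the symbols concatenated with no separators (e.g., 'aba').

Step 1: interval [0/1, 1/1), width = 1/1 - 0/1 = 1/1
  'd': [0/1 + 1/1*0/1, 0/1 + 1/1*1/3) = [0/1, 1/3)
  'a': [0/1 + 1/1*1/3, 0/1 + 1/1*2/3) = [1/3, 2/3)
  'e': [0/1 + 1/1*2/3, 0/1 + 1/1*5/6) = [2/3, 5/6)
  'c': [0/1 + 1/1*5/6, 0/1 + 1/1*1/1) = [5/6, 1/1) <- contains code 71/72
  emit 'c', narrow to [5/6, 1/1)
Step 2: interval [5/6, 1/1), width = 1/1 - 5/6 = 1/6
  'd': [5/6 + 1/6*0/1, 5/6 + 1/6*1/3) = [5/6, 8/9)
  'a': [5/6 + 1/6*1/3, 5/6 + 1/6*2/3) = [8/9, 17/18)
  'e': [5/6 + 1/6*2/3, 5/6 + 1/6*5/6) = [17/18, 35/36)
  'c': [5/6 + 1/6*5/6, 5/6 + 1/6*1/1) = [35/36, 1/1) <- contains code 71/72
  emit 'c', narrow to [35/36, 1/1)
Step 3: interval [35/36, 1/1), width = 1/1 - 35/36 = 1/36
  'd': [35/36 + 1/36*0/1, 35/36 + 1/36*1/3) = [35/36, 53/54)
  'a': [35/36 + 1/36*1/3, 35/36 + 1/36*2/3) = [53/54, 107/108) <- contains code 71/72
  'e': [35/36 + 1/36*2/3, 35/36 + 1/36*5/6) = [107/108, 215/216)
  'c': [35/36 + 1/36*5/6, 35/36 + 1/36*1/1) = [215/216, 1/1)
  emit 'a', narrow to [53/54, 107/108)

Answer: cca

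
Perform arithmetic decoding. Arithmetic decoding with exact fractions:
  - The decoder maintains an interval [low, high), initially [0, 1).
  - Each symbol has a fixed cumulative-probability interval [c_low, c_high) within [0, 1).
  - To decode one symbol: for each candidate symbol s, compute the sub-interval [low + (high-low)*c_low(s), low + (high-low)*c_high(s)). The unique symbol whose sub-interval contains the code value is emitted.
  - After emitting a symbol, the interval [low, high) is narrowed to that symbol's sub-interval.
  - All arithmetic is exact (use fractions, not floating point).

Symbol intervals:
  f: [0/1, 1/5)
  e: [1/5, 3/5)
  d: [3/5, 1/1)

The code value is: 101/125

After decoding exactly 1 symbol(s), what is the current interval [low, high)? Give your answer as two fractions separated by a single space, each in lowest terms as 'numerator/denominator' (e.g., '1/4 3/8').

Step 1: interval [0/1, 1/1), width = 1/1 - 0/1 = 1/1
  'f': [0/1 + 1/1*0/1, 0/1 + 1/1*1/5) = [0/1, 1/5)
  'e': [0/1 + 1/1*1/5, 0/1 + 1/1*3/5) = [1/5, 3/5)
  'd': [0/1 + 1/1*3/5, 0/1 + 1/1*1/1) = [3/5, 1/1) <- contains code 101/125
  emit 'd', narrow to [3/5, 1/1)

Answer: 3/5 1/1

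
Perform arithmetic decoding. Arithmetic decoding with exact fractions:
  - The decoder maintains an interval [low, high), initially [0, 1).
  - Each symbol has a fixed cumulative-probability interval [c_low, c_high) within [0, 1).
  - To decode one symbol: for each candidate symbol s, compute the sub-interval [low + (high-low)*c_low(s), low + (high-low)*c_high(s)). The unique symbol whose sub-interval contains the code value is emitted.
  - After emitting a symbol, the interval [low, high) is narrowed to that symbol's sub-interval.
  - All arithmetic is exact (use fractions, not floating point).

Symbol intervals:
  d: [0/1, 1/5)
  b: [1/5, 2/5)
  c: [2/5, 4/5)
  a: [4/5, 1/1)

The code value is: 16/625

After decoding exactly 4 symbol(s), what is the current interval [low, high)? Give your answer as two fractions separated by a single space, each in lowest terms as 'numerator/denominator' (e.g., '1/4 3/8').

Answer: 14/625 18/625

Derivation:
Step 1: interval [0/1, 1/1), width = 1/1 - 0/1 = 1/1
  'd': [0/1 + 1/1*0/1, 0/1 + 1/1*1/5) = [0/1, 1/5) <- contains code 16/625
  'b': [0/1 + 1/1*1/5, 0/1 + 1/1*2/5) = [1/5, 2/5)
  'c': [0/1 + 1/1*2/5, 0/1 + 1/1*4/5) = [2/5, 4/5)
  'a': [0/1 + 1/1*4/5, 0/1 + 1/1*1/1) = [4/5, 1/1)
  emit 'd', narrow to [0/1, 1/5)
Step 2: interval [0/1, 1/5), width = 1/5 - 0/1 = 1/5
  'd': [0/1 + 1/5*0/1, 0/1 + 1/5*1/5) = [0/1, 1/25) <- contains code 16/625
  'b': [0/1 + 1/5*1/5, 0/1 + 1/5*2/5) = [1/25, 2/25)
  'c': [0/1 + 1/5*2/5, 0/1 + 1/5*4/5) = [2/25, 4/25)
  'a': [0/1 + 1/5*4/5, 0/1 + 1/5*1/1) = [4/25, 1/5)
  emit 'd', narrow to [0/1, 1/25)
Step 3: interval [0/1, 1/25), width = 1/25 - 0/1 = 1/25
  'd': [0/1 + 1/25*0/1, 0/1 + 1/25*1/5) = [0/1, 1/125)
  'b': [0/1 + 1/25*1/5, 0/1 + 1/25*2/5) = [1/125, 2/125)
  'c': [0/1 + 1/25*2/5, 0/1 + 1/25*4/5) = [2/125, 4/125) <- contains code 16/625
  'a': [0/1 + 1/25*4/5, 0/1 + 1/25*1/1) = [4/125, 1/25)
  emit 'c', narrow to [2/125, 4/125)
Step 4: interval [2/125, 4/125), width = 4/125 - 2/125 = 2/125
  'd': [2/125 + 2/125*0/1, 2/125 + 2/125*1/5) = [2/125, 12/625)
  'b': [2/125 + 2/125*1/5, 2/125 + 2/125*2/5) = [12/625, 14/625)
  'c': [2/125 + 2/125*2/5, 2/125 + 2/125*4/5) = [14/625, 18/625) <- contains code 16/625
  'a': [2/125 + 2/125*4/5, 2/125 + 2/125*1/1) = [18/625, 4/125)
  emit 'c', narrow to [14/625, 18/625)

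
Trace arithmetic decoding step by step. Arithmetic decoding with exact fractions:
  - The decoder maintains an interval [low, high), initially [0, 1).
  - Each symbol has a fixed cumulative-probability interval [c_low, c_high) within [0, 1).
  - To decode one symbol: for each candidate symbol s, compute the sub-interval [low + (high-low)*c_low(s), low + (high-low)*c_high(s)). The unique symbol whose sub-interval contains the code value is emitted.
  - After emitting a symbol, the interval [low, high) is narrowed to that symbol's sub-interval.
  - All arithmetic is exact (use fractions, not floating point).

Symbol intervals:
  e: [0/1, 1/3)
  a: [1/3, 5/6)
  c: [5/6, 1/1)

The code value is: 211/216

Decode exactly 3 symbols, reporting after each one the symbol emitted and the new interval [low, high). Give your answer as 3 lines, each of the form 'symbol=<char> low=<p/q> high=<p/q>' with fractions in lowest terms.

Answer: symbol=c low=5/6 high=1/1
symbol=c low=35/36 high=1/1
symbol=e low=35/36 high=53/54

Derivation:
Step 1: interval [0/1, 1/1), width = 1/1 - 0/1 = 1/1
  'e': [0/1 + 1/1*0/1, 0/1 + 1/1*1/3) = [0/1, 1/3)
  'a': [0/1 + 1/1*1/3, 0/1 + 1/1*5/6) = [1/3, 5/6)
  'c': [0/1 + 1/1*5/6, 0/1 + 1/1*1/1) = [5/6, 1/1) <- contains code 211/216
  emit 'c', narrow to [5/6, 1/1)
Step 2: interval [5/6, 1/1), width = 1/1 - 5/6 = 1/6
  'e': [5/6 + 1/6*0/1, 5/6 + 1/6*1/3) = [5/6, 8/9)
  'a': [5/6 + 1/6*1/3, 5/6 + 1/6*5/6) = [8/9, 35/36)
  'c': [5/6 + 1/6*5/6, 5/6 + 1/6*1/1) = [35/36, 1/1) <- contains code 211/216
  emit 'c', narrow to [35/36, 1/1)
Step 3: interval [35/36, 1/1), width = 1/1 - 35/36 = 1/36
  'e': [35/36 + 1/36*0/1, 35/36 + 1/36*1/3) = [35/36, 53/54) <- contains code 211/216
  'a': [35/36 + 1/36*1/3, 35/36 + 1/36*5/6) = [53/54, 215/216)
  'c': [35/36 + 1/36*5/6, 35/36 + 1/36*1/1) = [215/216, 1/1)
  emit 'e', narrow to [35/36, 53/54)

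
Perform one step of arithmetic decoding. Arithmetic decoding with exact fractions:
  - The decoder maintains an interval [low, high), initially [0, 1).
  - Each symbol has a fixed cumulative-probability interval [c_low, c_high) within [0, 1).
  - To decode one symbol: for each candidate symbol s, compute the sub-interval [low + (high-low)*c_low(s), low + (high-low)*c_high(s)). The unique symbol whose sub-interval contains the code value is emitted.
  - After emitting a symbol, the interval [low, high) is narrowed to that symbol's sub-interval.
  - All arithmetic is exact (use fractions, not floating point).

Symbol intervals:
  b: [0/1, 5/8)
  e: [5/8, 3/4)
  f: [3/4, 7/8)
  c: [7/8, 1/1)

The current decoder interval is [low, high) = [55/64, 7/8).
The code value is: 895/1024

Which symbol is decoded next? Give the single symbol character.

Interval width = high − low = 7/8 − 55/64 = 1/64
Scaled code = (code − low) / width = (895/1024 − 55/64) / 1/64 = 15/16
  b: [0/1, 5/8) 
  e: [5/8, 3/4) 
  f: [3/4, 7/8) 
  c: [7/8, 1/1) ← scaled code falls here ✓

Answer: c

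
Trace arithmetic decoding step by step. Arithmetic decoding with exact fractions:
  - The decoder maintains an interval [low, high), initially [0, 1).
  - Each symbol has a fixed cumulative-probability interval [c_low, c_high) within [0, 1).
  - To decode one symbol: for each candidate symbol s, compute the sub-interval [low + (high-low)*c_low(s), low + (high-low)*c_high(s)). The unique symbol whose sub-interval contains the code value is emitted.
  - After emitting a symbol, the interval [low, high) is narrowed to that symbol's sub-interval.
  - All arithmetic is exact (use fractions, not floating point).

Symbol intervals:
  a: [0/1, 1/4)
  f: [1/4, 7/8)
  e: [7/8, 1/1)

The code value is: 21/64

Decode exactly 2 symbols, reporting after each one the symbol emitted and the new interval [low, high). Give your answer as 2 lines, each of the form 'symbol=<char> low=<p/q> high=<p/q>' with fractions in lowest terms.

Step 1: interval [0/1, 1/1), width = 1/1 - 0/1 = 1/1
  'a': [0/1 + 1/1*0/1, 0/1 + 1/1*1/4) = [0/1, 1/4)
  'f': [0/1 + 1/1*1/4, 0/1 + 1/1*7/8) = [1/4, 7/8) <- contains code 21/64
  'e': [0/1 + 1/1*7/8, 0/1 + 1/1*1/1) = [7/8, 1/1)
  emit 'f', narrow to [1/4, 7/8)
Step 2: interval [1/4, 7/8), width = 7/8 - 1/4 = 5/8
  'a': [1/4 + 5/8*0/1, 1/4 + 5/8*1/4) = [1/4, 13/32) <- contains code 21/64
  'f': [1/4 + 5/8*1/4, 1/4 + 5/8*7/8) = [13/32, 51/64)
  'e': [1/4 + 5/8*7/8, 1/4 + 5/8*1/1) = [51/64, 7/8)
  emit 'a', narrow to [1/4, 13/32)

Answer: symbol=f low=1/4 high=7/8
symbol=a low=1/4 high=13/32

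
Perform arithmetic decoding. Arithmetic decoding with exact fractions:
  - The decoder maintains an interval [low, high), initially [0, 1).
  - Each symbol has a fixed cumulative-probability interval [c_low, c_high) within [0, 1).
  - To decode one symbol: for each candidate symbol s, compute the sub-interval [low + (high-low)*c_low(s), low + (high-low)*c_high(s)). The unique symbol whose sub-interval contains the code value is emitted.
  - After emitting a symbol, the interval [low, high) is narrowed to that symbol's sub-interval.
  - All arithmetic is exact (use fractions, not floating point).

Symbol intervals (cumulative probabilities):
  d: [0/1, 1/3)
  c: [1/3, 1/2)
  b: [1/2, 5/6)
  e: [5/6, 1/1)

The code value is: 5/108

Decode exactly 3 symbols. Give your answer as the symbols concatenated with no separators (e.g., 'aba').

Answer: ddc

Derivation:
Step 1: interval [0/1, 1/1), width = 1/1 - 0/1 = 1/1
  'd': [0/1 + 1/1*0/1, 0/1 + 1/1*1/3) = [0/1, 1/3) <- contains code 5/108
  'c': [0/1 + 1/1*1/3, 0/1 + 1/1*1/2) = [1/3, 1/2)
  'b': [0/1 + 1/1*1/2, 0/1 + 1/1*5/6) = [1/2, 5/6)
  'e': [0/1 + 1/1*5/6, 0/1 + 1/1*1/1) = [5/6, 1/1)
  emit 'd', narrow to [0/1, 1/3)
Step 2: interval [0/1, 1/3), width = 1/3 - 0/1 = 1/3
  'd': [0/1 + 1/3*0/1, 0/1 + 1/3*1/3) = [0/1, 1/9) <- contains code 5/108
  'c': [0/1 + 1/3*1/3, 0/1 + 1/3*1/2) = [1/9, 1/6)
  'b': [0/1 + 1/3*1/2, 0/1 + 1/3*5/6) = [1/6, 5/18)
  'e': [0/1 + 1/3*5/6, 0/1 + 1/3*1/1) = [5/18, 1/3)
  emit 'd', narrow to [0/1, 1/9)
Step 3: interval [0/1, 1/9), width = 1/9 - 0/1 = 1/9
  'd': [0/1 + 1/9*0/1, 0/1 + 1/9*1/3) = [0/1, 1/27)
  'c': [0/1 + 1/9*1/3, 0/1 + 1/9*1/2) = [1/27, 1/18) <- contains code 5/108
  'b': [0/1 + 1/9*1/2, 0/1 + 1/9*5/6) = [1/18, 5/54)
  'e': [0/1 + 1/9*5/6, 0/1 + 1/9*1/1) = [5/54, 1/9)
  emit 'c', narrow to [1/27, 1/18)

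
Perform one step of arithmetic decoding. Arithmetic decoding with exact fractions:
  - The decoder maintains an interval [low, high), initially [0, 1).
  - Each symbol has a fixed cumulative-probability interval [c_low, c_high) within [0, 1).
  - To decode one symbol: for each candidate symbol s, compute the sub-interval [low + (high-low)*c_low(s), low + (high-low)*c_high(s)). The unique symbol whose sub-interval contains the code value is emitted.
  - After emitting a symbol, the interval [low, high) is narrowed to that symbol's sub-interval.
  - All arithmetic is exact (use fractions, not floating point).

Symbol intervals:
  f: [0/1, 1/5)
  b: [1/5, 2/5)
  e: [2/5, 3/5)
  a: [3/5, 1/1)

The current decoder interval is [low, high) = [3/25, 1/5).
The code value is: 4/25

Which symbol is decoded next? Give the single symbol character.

Answer: e

Derivation:
Interval width = high − low = 1/5 − 3/25 = 2/25
Scaled code = (code − low) / width = (4/25 − 3/25) / 2/25 = 1/2
  f: [0/1, 1/5) 
  b: [1/5, 2/5) 
  e: [2/5, 3/5) ← scaled code falls here ✓
  a: [3/5, 1/1) 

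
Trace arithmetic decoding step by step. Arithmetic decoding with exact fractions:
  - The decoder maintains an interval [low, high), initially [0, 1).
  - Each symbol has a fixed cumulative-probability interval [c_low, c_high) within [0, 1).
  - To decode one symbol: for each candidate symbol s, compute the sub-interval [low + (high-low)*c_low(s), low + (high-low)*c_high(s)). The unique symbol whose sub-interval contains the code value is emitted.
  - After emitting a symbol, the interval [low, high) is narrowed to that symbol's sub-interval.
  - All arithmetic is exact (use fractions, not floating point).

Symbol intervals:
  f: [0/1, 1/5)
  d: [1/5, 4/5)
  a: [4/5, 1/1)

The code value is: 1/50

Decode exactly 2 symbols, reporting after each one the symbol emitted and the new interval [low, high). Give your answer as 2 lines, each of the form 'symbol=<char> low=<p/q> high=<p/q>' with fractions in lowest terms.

Answer: symbol=f low=0/1 high=1/5
symbol=f low=0/1 high=1/25

Derivation:
Step 1: interval [0/1, 1/1), width = 1/1 - 0/1 = 1/1
  'f': [0/1 + 1/1*0/1, 0/1 + 1/1*1/5) = [0/1, 1/5) <- contains code 1/50
  'd': [0/1 + 1/1*1/5, 0/1 + 1/1*4/5) = [1/5, 4/5)
  'a': [0/1 + 1/1*4/5, 0/1 + 1/1*1/1) = [4/5, 1/1)
  emit 'f', narrow to [0/1, 1/5)
Step 2: interval [0/1, 1/5), width = 1/5 - 0/1 = 1/5
  'f': [0/1 + 1/5*0/1, 0/1 + 1/5*1/5) = [0/1, 1/25) <- contains code 1/50
  'd': [0/1 + 1/5*1/5, 0/1 + 1/5*4/5) = [1/25, 4/25)
  'a': [0/1 + 1/5*4/5, 0/1 + 1/5*1/1) = [4/25, 1/5)
  emit 'f', narrow to [0/1, 1/25)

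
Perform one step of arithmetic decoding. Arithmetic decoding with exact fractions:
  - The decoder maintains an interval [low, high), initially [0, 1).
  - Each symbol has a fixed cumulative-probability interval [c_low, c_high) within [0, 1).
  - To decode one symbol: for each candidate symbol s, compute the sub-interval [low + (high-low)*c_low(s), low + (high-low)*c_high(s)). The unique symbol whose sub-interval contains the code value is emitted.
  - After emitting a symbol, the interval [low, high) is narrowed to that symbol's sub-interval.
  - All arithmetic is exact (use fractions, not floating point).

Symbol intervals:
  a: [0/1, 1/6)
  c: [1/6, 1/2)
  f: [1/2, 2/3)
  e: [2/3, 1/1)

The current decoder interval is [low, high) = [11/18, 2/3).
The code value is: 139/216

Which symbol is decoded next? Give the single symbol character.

Answer: f

Derivation:
Interval width = high − low = 2/3 − 11/18 = 1/18
Scaled code = (code − low) / width = (139/216 − 11/18) / 1/18 = 7/12
  a: [0/1, 1/6) 
  c: [1/6, 1/2) 
  f: [1/2, 2/3) ← scaled code falls here ✓
  e: [2/3, 1/1) 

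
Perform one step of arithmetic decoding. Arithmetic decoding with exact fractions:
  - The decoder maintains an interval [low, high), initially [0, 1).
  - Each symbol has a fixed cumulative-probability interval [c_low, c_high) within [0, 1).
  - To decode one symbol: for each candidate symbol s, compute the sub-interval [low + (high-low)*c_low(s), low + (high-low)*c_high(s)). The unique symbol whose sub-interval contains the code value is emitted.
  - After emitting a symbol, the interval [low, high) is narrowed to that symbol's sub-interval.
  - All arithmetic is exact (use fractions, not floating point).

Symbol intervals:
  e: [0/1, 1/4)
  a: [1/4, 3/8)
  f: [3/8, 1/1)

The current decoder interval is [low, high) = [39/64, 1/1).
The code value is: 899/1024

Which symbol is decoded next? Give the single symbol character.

Answer: f

Derivation:
Interval width = high − low = 1/1 − 39/64 = 25/64
Scaled code = (code − low) / width = (899/1024 − 39/64) / 25/64 = 11/16
  e: [0/1, 1/4) 
  a: [1/4, 3/8) 
  f: [3/8, 1/1) ← scaled code falls here ✓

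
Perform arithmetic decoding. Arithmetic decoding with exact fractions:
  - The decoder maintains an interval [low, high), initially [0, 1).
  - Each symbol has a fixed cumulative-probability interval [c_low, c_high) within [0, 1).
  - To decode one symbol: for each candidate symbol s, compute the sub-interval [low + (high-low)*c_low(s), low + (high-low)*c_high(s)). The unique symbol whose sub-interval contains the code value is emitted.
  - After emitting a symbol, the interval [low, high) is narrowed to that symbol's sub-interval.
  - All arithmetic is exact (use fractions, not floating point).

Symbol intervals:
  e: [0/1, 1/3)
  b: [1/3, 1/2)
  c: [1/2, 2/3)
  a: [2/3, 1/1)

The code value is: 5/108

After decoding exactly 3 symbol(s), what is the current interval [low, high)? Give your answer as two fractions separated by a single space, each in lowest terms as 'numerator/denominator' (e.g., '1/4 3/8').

Step 1: interval [0/1, 1/1), width = 1/1 - 0/1 = 1/1
  'e': [0/1 + 1/1*0/1, 0/1 + 1/1*1/3) = [0/1, 1/3) <- contains code 5/108
  'b': [0/1 + 1/1*1/3, 0/1 + 1/1*1/2) = [1/3, 1/2)
  'c': [0/1 + 1/1*1/2, 0/1 + 1/1*2/3) = [1/2, 2/3)
  'a': [0/1 + 1/1*2/3, 0/1 + 1/1*1/1) = [2/3, 1/1)
  emit 'e', narrow to [0/1, 1/3)
Step 2: interval [0/1, 1/3), width = 1/3 - 0/1 = 1/3
  'e': [0/1 + 1/3*0/1, 0/1 + 1/3*1/3) = [0/1, 1/9) <- contains code 5/108
  'b': [0/1 + 1/3*1/3, 0/1 + 1/3*1/2) = [1/9, 1/6)
  'c': [0/1 + 1/3*1/2, 0/1 + 1/3*2/3) = [1/6, 2/9)
  'a': [0/1 + 1/3*2/3, 0/1 + 1/3*1/1) = [2/9, 1/3)
  emit 'e', narrow to [0/1, 1/9)
Step 3: interval [0/1, 1/9), width = 1/9 - 0/1 = 1/9
  'e': [0/1 + 1/9*0/1, 0/1 + 1/9*1/3) = [0/1, 1/27)
  'b': [0/1 + 1/9*1/3, 0/1 + 1/9*1/2) = [1/27, 1/18) <- contains code 5/108
  'c': [0/1 + 1/9*1/2, 0/1 + 1/9*2/3) = [1/18, 2/27)
  'a': [0/1 + 1/9*2/3, 0/1 + 1/9*1/1) = [2/27, 1/9)
  emit 'b', narrow to [1/27, 1/18)

Answer: 1/27 1/18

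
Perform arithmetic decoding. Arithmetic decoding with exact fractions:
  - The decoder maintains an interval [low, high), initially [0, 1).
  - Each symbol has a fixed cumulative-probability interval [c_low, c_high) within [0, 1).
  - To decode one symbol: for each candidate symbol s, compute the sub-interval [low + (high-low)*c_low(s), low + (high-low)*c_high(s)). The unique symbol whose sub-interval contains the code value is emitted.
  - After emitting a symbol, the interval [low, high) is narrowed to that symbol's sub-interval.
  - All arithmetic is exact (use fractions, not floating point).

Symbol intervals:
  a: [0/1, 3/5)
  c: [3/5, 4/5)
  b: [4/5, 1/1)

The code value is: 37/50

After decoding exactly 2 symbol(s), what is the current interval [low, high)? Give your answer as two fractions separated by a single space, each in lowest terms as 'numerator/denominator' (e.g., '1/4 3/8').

Step 1: interval [0/1, 1/1), width = 1/1 - 0/1 = 1/1
  'a': [0/1 + 1/1*0/1, 0/1 + 1/1*3/5) = [0/1, 3/5)
  'c': [0/1 + 1/1*3/5, 0/1 + 1/1*4/5) = [3/5, 4/5) <- contains code 37/50
  'b': [0/1 + 1/1*4/5, 0/1 + 1/1*1/1) = [4/5, 1/1)
  emit 'c', narrow to [3/5, 4/5)
Step 2: interval [3/5, 4/5), width = 4/5 - 3/5 = 1/5
  'a': [3/5 + 1/5*0/1, 3/5 + 1/5*3/5) = [3/5, 18/25)
  'c': [3/5 + 1/5*3/5, 3/5 + 1/5*4/5) = [18/25, 19/25) <- contains code 37/50
  'b': [3/5 + 1/5*4/5, 3/5 + 1/5*1/1) = [19/25, 4/5)
  emit 'c', narrow to [18/25, 19/25)

Answer: 18/25 19/25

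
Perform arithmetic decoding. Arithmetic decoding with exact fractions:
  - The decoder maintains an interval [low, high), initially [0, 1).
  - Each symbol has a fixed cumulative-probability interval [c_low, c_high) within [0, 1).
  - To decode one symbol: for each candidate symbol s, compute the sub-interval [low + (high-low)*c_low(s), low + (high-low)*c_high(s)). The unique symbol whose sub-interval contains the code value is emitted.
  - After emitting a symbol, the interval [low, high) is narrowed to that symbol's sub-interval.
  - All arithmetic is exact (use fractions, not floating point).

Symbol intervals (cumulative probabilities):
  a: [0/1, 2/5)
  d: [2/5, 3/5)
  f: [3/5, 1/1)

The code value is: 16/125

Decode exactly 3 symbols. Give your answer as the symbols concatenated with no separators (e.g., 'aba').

Answer: aaf

Derivation:
Step 1: interval [0/1, 1/1), width = 1/1 - 0/1 = 1/1
  'a': [0/1 + 1/1*0/1, 0/1 + 1/1*2/5) = [0/1, 2/5) <- contains code 16/125
  'd': [0/1 + 1/1*2/5, 0/1 + 1/1*3/5) = [2/5, 3/5)
  'f': [0/1 + 1/1*3/5, 0/1 + 1/1*1/1) = [3/5, 1/1)
  emit 'a', narrow to [0/1, 2/5)
Step 2: interval [0/1, 2/5), width = 2/5 - 0/1 = 2/5
  'a': [0/1 + 2/5*0/1, 0/1 + 2/5*2/5) = [0/1, 4/25) <- contains code 16/125
  'd': [0/1 + 2/5*2/5, 0/1 + 2/5*3/5) = [4/25, 6/25)
  'f': [0/1 + 2/5*3/5, 0/1 + 2/5*1/1) = [6/25, 2/5)
  emit 'a', narrow to [0/1, 4/25)
Step 3: interval [0/1, 4/25), width = 4/25 - 0/1 = 4/25
  'a': [0/1 + 4/25*0/1, 0/1 + 4/25*2/5) = [0/1, 8/125)
  'd': [0/1 + 4/25*2/5, 0/1 + 4/25*3/5) = [8/125, 12/125)
  'f': [0/1 + 4/25*3/5, 0/1 + 4/25*1/1) = [12/125, 4/25) <- contains code 16/125
  emit 'f', narrow to [12/125, 4/25)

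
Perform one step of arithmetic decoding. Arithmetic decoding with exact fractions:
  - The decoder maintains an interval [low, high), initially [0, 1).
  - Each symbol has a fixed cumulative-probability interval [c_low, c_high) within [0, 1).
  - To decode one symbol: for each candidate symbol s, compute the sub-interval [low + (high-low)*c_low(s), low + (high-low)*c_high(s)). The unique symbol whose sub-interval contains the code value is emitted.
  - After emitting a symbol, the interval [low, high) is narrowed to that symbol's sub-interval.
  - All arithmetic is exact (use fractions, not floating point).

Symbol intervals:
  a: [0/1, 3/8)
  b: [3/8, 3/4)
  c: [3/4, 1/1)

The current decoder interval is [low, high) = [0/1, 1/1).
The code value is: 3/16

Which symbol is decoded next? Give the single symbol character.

Answer: a

Derivation:
Interval width = high − low = 1/1 − 0/1 = 1/1
Scaled code = (code − low) / width = (3/16 − 0/1) / 1/1 = 3/16
  a: [0/1, 3/8) ← scaled code falls here ✓
  b: [3/8, 3/4) 
  c: [3/4, 1/1) 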